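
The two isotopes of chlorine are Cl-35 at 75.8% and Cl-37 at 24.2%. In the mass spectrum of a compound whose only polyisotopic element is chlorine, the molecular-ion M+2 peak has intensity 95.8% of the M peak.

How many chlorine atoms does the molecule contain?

3

With n Cl atoms, P(M+2)/P(M) = C(n,1)·p^(n−1)q / p^n = n·q/p = n · 0.242/0.758.
n = 0.958 × 0.758/0.242 = 3.00 ≈ 3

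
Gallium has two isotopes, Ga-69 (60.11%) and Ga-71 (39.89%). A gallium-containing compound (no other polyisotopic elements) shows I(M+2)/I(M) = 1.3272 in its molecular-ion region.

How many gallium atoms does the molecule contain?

2

The M+2/M ratio from n Ga atoms is n · q/p = n · 0.3989/0.6011.
n = 1.3272 × 0.6011/0.3989 = 2.00 ≈ 2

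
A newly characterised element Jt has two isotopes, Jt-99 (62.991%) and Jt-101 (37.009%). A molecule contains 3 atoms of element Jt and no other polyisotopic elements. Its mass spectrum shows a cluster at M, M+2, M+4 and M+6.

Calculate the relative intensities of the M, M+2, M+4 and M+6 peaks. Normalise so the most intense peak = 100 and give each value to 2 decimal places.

56.73 : 100.00 : 58.75 : 11.51

Each Jt atom is independently Jt-99 (p = 0.62991) or Jt-101 (q = 0.37009); the cluster is the binomial expansion (p + q)^3.
P(M) = 0.62991^3 = 0.249940
P(M+2) = 3 × 0.62991^2 × 0.37009^1 = 0.440540
P(M+4) = 3 × 0.62991^1 × 0.37009^2 = 0.258830
P(M+6) = 0.37009^3 = 0.050690
The M+2 peak is largest (0.440540); scaling to 100 gives 56.73 : 100.00 : 58.75 : 11.51.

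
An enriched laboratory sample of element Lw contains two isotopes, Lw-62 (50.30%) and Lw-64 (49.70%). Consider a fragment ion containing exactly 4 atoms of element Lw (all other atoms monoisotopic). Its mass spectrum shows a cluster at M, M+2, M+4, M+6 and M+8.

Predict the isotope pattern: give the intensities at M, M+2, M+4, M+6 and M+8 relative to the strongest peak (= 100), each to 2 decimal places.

17.07 : 67.47 : 100.00 : 65.87 : 16.27

The 4 Lw atoms are independent, so intensities follow the terms of (0.5030 + 0.4970)^4.
P(M) = 0.5030^4 = 0.064014
P(M+2) = 4 × 0.5030^3 × 0.4970^1 = 0.253000
P(M+4) = 6 × 0.5030^2 × 0.4970^2 = 0.374973
P(M+6) = 4 × 0.5030^1 × 0.4970^3 = 0.247000
P(M+8) = 0.4970^4 = 0.061013
The M+4 peak is largest (0.374973); scaling to 100 gives 17.07 : 67.47 : 100.00 : 65.87 : 16.27.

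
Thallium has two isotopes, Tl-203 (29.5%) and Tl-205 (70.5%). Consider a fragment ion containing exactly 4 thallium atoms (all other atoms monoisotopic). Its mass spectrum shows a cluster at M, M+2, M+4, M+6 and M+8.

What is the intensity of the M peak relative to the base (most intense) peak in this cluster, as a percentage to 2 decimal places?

Binomial terms of (0.295 + 0.705)^4: M 0.0076, M+2 0.0724, M+4 0.2595, M+6 0.4135, M+8 0.2470 → M+6 is the base peak.
P(M+6) = C(4,3) × 0.295^1 × 0.705^3 = 4 × 0.2950 × 0.35040263 = 0.413475 (base)
P(M) = C(4,0) × 0.295^4 × 0.705^0 = 1 × 0.00757335 × 1.0000 = 0.007573
Relative intensity = 0.007573 / 0.413475 × 100 = 1.83

1.83%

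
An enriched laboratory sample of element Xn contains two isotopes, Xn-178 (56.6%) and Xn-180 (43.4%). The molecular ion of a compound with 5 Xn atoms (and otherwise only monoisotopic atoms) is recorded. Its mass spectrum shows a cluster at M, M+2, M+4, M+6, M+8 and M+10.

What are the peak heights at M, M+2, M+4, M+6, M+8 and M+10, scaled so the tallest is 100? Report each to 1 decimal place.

Each Xn atom is independently Xn-178 (p = 0.566) or Xn-180 (q = 0.434); the cluster is the binomial expansion (p + q)^5.
P(M) = 0.566^5 = 0.058087
P(M+2) = 5 × 0.566^4 × 0.434^1 = 0.222703
P(M+4) = 10 × 0.566^3 × 0.434^2 = 0.341530
P(M+6) = 10 × 0.566^2 × 0.434^3 = 0.261880
P(M+8) = 5 × 0.566^1 × 0.434^4 = 0.100403
P(M+10) = 0.434^5 = 0.015397
The M+4 peak is largest (0.341530); scaling to 100 gives 17.0 : 65.2 : 100.0 : 76.7 : 29.4 : 4.5.

17.0 : 65.2 : 100.0 : 76.7 : 29.4 : 4.5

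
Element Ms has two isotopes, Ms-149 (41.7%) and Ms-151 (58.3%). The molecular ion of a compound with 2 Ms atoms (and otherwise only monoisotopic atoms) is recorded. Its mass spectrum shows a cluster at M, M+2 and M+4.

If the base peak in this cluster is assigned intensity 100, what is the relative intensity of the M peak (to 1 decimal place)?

Term probabilities: M 0.1739, M+2 0.4862, M+4 0.3399. Base peak = M+2.
P(M+2) = C(2,1) × 0.417^1 × 0.583^1 = 2 × 0.4170 × 0.5830 = 0.486222 (base)
P(M) = C(2,0) × 0.417^2 × 0.583^0 = 1 × 0.173889 × 1.0000 = 0.173889
Relative intensity = 0.173889 / 0.486222 × 100 = 35.8

35.8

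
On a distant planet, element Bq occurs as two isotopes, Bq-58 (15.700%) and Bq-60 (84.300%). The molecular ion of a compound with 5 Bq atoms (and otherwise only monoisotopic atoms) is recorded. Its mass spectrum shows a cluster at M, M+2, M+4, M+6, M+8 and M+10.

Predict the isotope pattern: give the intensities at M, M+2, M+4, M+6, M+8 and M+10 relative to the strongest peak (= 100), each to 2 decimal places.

0.02 : 0.60 : 6.46 : 34.69 : 93.12 : 100.00

Expanding (0.15700 + 0.84300)^5:
P(M) = 0.15700^5 = 0.000095
P(M+2) = 5 × 0.15700^4 × 0.84300^1 = 0.002561
P(M+4) = 10 × 0.15700^3 × 0.84300^2 = 0.027501
P(M+6) = 10 × 0.15700^2 × 0.84300^3 = 0.147667
P(M+8) = 5 × 0.15700^1 × 0.84300^4 = 0.396442
P(M+10) = 0.84300^5 = 0.425734
The M+10 peak is largest (0.425734); scaling to 100 gives 0.02 : 0.60 : 6.46 : 34.69 : 93.12 : 100.00.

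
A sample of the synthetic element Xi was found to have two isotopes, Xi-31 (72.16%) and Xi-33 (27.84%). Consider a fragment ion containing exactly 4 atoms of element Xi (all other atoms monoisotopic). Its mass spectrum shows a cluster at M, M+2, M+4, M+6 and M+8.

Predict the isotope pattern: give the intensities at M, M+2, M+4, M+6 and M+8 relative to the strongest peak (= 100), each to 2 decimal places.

The 4 Xi atoms are independent, so intensities follow the terms of (0.7216 + 0.2784)^4.
P(M) = 0.7216^4 = 0.271135
P(M+2) = 4 × 0.7216^3 × 0.2784^1 = 0.418426
P(M+4) = 6 × 0.7216^2 × 0.2784^2 = 0.242149
P(M+6) = 4 × 0.7216^1 × 0.2784^3 = 0.062282
P(M+8) = 0.2784^4 = 0.006007
The M+2 peak is largest (0.418426); scaling to 100 gives 64.80 : 100.00 : 57.87 : 14.88 : 1.44.

64.80 : 100.00 : 57.87 : 14.88 : 1.44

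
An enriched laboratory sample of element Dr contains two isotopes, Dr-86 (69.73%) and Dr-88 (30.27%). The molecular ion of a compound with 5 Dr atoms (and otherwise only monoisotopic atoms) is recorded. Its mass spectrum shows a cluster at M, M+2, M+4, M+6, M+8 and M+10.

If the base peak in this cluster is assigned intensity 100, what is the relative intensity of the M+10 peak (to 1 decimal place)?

Binomial terms of (0.6973 + 0.3027)^5: M 0.1649, M+2 0.3578, M+4 0.3107, M+6 0.1349, M+8 0.0293, M+10 0.0025 → M+2 is the base peak.
P(M+2) = C(5,1) × 0.6973^4 × 0.3027^1 = 5 × 0.23641698 × 0.3027 = 0.357817 (base)
P(M+10) = C(5,5) × 0.6973^0 × 0.3027^5 = 1 × 1.0000 × 0.00254134 = 0.002541
Relative intensity = 0.002541 / 0.357817 × 100 = 0.7

0.7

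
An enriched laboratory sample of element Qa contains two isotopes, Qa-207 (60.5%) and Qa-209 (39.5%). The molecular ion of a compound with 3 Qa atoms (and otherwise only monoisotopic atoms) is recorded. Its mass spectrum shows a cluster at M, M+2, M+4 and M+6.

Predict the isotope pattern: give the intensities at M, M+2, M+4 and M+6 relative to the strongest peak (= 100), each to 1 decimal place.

51.1 : 100.0 : 65.3 : 14.2

Expanding (0.605 + 0.395)^3:
P(M) = 0.605^3 = 0.221445
P(M+2) = 3 × 0.605^2 × 0.395^1 = 0.433740
P(M+4) = 3 × 0.605^1 × 0.395^2 = 0.283185
P(M+6) = 0.395^3 = 0.061630
The M+2 peak is largest (0.433740); scaling to 100 gives 51.1 : 100.0 : 65.3 : 14.2.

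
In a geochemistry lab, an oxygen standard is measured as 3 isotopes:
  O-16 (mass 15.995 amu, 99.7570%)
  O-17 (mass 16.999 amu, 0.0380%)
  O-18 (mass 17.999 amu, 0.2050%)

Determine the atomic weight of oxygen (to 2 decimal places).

Average mass = Σ (abundance × isotope mass) = 0.997570 × 15.995 + 0.000380 × 16.999 + 0.002050 × 17.999
= 15.9561 + 0.0065 + 0.0369 = 15.9995 amu

16.00 amu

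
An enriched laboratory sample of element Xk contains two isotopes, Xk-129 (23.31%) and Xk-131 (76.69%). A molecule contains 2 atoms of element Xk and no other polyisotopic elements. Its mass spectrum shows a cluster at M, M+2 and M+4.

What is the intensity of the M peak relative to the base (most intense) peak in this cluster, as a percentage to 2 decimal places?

9.24%

Binomial terms of (0.2331 + 0.7669)^2: M 0.0543, M+2 0.3575, M+4 0.5881 → M+4 is the base peak.
P(M+4) = C(2,2) × 0.2331^0 × 0.7669^2 = 1 × 1.0000 × 0.58813561 = 0.588136 (base)
P(M) = C(2,0) × 0.2331^2 × 0.7669^0 = 1 × 0.05433561 × 1.0000 = 0.054336
Relative intensity = 0.054336 / 0.588136 × 100 = 9.24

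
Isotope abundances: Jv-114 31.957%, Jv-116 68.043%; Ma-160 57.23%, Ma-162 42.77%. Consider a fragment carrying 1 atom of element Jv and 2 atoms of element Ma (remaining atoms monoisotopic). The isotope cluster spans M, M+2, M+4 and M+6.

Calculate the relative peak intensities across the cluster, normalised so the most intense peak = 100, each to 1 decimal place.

Element Jv pattern (n=1): 0.31957 : 0.68043
Element Ma pattern (n=2): 0.32752729 : 0.48954542 : 0.18292729
Convolve the two distributions (both contribute in 2-u steps):
  M: 0.31957×0.32752729 = 0.104668
  M+2: 0.31957×0.48954542 + 0.68043×0.32752729 = 0.379303
  M+4: 0.31957×0.18292729 + 0.68043×0.48954542 = 0.391559
  M+6: 0.68043×0.18292729 = 0.124469
Scale to base peak (0.391559) = 100: 26.7 : 96.9 : 100.0 : 31.8

26.7 : 96.9 : 100.0 : 31.8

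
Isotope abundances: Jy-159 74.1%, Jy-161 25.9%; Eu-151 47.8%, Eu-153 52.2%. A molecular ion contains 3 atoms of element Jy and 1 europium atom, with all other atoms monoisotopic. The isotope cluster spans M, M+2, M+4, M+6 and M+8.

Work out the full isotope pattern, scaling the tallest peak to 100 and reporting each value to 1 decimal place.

Element Jy pattern (n=3): 0.40686902 : 0.42663594 : 0.14912106 : 0.01737398
Europium pattern (n=1): 0.4780 : 0.5220
Convolve the two distributions (both contribute in 2-u steps):
  M: 0.40686902×0.4780 = 0.194483
  M+2: 0.40686902×0.5220 + 0.42663594×0.4780 = 0.416318
  M+4: 0.42663594×0.5220 + 0.14912106×0.4780 = 0.293984
  M+6: 0.14912106×0.5220 + 0.01737398×0.4780 = 0.086146
  M+8: 0.01737398×0.5220 = 0.009069
Scale to base peak (0.416318) = 100: 46.7 : 100.0 : 70.6 : 20.7 : 2.2

46.7 : 100.0 : 70.6 : 20.7 : 2.2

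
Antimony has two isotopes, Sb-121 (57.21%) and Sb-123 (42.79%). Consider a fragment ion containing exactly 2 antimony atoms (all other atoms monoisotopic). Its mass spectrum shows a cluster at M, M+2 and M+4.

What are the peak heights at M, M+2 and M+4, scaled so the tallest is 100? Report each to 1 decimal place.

Expanding (0.5721 + 0.4279)^2:
P(M) = 0.5721^2 = 0.327298
P(M+2) = 2 × 0.5721^1 × 0.4279^1 = 0.489603
P(M+4) = 0.4279^2 = 0.183098
The M+2 peak is largest (0.489603); scaling to 100 gives 66.8 : 100.0 : 37.4.

66.8 : 100.0 : 37.4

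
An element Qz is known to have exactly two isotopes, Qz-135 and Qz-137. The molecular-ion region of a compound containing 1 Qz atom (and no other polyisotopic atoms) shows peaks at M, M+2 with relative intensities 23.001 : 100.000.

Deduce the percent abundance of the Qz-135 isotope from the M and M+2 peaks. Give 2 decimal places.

18.70%

Write p for the Qz-135 fraction. I(M+2)/I(M) = [C(1,1)·p^0·(1−p)] / p^1 = 1·(1−p)/p = 100.000/23.001 = 4.3476
(1−p)/p = 4.3476/1 = 4.3476  ⇒  p = 1/(1 + 4.3476) = 0.1870
Qz-135: 18.70%, Qz-137: 81.30%.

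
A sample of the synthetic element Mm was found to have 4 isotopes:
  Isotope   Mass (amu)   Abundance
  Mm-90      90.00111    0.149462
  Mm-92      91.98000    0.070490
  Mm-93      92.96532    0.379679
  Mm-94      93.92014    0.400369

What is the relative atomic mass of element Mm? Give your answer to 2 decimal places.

The abundance-weighted mean is 0.149462 × 90.00111 + 0.070490 × 91.98000 + 0.379679 × 92.96532 + 0.400369 × 93.92014
= 13.451746 + 6.483670 + 35.296980 + 37.602713 = 92.835109 amu

92.84 amu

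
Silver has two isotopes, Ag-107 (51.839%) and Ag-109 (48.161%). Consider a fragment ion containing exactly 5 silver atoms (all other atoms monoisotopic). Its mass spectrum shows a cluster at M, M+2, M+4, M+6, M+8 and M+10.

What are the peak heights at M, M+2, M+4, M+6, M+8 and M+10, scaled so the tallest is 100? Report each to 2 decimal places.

11.59 : 53.82 : 100.00 : 92.90 : 43.16 : 8.02

Expanding (0.51839 + 0.48161)^5:
P(M) = 0.51839^5 = 0.037435
P(M+2) = 5 × 0.51839^4 × 0.48161^1 = 0.173897
P(M+4) = 10 × 0.51839^3 × 0.48161^2 = 0.323118
P(M+6) = 10 × 0.51839^2 × 0.48161^3 = 0.300192
P(M+8) = 5 × 0.51839^1 × 0.48161^4 = 0.139447
P(M+10) = 0.48161^5 = 0.025911
The M+4 peak is largest (0.323118); scaling to 100 gives 11.59 : 53.82 : 100.00 : 92.90 : 43.16 : 8.02.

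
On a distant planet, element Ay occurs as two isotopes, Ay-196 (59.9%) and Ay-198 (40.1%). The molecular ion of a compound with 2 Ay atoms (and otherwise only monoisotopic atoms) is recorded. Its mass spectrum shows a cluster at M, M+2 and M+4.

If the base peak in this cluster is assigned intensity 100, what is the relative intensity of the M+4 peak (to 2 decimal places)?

Binomial terms of (0.599 + 0.401)^2: M 0.3588, M+2 0.4804, M+4 0.1608 → M+2 is the base peak.
P(M+2) = C(2,1) × 0.599^1 × 0.401^1 = 2 × 0.5990 × 0.4010 = 0.480398 (base)
P(M+4) = C(2,2) × 0.599^0 × 0.401^2 = 1 × 1.0000 × 0.160801 = 0.160801
Relative intensity = 0.160801 / 0.480398 × 100 = 33.47

33.47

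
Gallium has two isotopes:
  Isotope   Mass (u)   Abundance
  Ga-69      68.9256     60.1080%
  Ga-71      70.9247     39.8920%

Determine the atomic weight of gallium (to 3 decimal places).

Weight each isotope mass by its fractional abundance: 0.601080 × 68.9256 + 0.398920 × 70.9247
= 41.42980 + 28.29328 = 69.72308 u

69.723 u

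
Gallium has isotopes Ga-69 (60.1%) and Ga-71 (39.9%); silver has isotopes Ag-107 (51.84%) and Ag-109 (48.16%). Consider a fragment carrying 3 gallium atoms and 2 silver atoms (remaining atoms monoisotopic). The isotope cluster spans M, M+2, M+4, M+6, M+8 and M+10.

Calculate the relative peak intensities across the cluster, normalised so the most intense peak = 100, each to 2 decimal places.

Gallium pattern (n=3): 0.2170818 : 0.4323576 : 0.2870394 : 0.0635212
Silver pattern (n=2): 0.26873856 : 0.49932288 : 0.23193856
Convolve the two distributions (both contribute in 2-u steps):
  M: 0.2170818×0.26873856 = 0.058338
  M+2: 0.2170818×0.49932288 + 0.4323576×0.26873856 = 0.224585
  M+4: 0.2170818×0.23193856 + 0.4323576×0.49932288 + 0.2870394×0.26873856 = 0.343374
  M+6: 0.4323576×0.23193856 + 0.2870394×0.49932288 + 0.0635212×0.26873856 = 0.260676
  M+8: 0.2870394×0.23193856 + 0.0635212×0.49932288 = 0.098293
  M+10: 0.0635212×0.23193856 = 0.014733
Scale to base peak (0.343374) = 100: 16.99 : 65.41 : 100.00 : 75.92 : 28.63 : 4.29

16.99 : 65.41 : 100.00 : 75.92 : 28.63 : 4.29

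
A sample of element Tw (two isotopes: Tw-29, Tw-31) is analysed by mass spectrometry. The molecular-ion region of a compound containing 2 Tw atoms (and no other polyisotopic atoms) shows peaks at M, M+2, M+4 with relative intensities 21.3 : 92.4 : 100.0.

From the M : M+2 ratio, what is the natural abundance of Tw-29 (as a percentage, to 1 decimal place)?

31.6%

Let p = fractional abundance of Tw-29. I(M+2)/I(M) = [C(2,1)·p^1·(1−p)] / p^2 = 2·(1−p)/p = 92.4/21.3 = 4.3380
(1−p)/p = 4.3380/2 = 2.1690  ⇒  p = 1/(1 + 2.1690) = 0.3156
Tw-29: 31.6%, Tw-31: 68.4%.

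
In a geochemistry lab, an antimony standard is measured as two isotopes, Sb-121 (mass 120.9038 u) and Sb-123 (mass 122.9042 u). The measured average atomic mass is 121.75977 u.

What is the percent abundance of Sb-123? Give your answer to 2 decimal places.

With x = fraction of Sb-121 (so Sb-123 is 1 − x):
120.9038·x + 122.9042·(1 − x) = 121.75977
(120.9038 − 122.9042)·x = 121.75977 − 122.9042
x = -1.14443 / -2.0004 = 0.57210 → 57.21% Sb-121, 42.79% Sb-123.

42.79%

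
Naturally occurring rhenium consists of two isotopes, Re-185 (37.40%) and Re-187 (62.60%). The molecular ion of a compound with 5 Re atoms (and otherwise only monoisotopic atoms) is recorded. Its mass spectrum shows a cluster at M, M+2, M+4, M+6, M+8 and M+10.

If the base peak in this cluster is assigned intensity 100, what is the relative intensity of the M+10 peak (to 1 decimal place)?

Term probabilities: M 0.0073, M+2 0.0612, M+4 0.2050, M+6 0.3431, M+8 0.2872, M+10 0.0961. Base peak = M+6.
P(M+6) = C(5,3) × 0.3740^2 × 0.6260^3 = 10 × 0.139876 × 0.24531438 = 0.343136 (base)
P(M+10) = C(5,5) × 0.3740^0 × 0.6260^5 = 1 × 1.0000 × 0.09613282 = 0.096133
Relative intensity = 0.096133 / 0.343136 × 100 = 28.0

28.0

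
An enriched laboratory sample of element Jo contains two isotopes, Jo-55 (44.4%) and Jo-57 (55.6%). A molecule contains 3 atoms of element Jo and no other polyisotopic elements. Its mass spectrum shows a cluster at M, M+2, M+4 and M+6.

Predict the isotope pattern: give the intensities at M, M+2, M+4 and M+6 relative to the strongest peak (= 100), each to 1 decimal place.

The 3 Jo atoms are independent, so intensities follow the terms of (0.444 + 0.556)^3.
P(M) = 0.444^3 = 0.087528
P(M+2) = 3 × 0.444^2 × 0.556^1 = 0.328823
P(M+4) = 3 × 0.444^1 × 0.556^2 = 0.411769
P(M+6) = 0.556^3 = 0.171880
The M+4 peak is largest (0.411769); scaling to 100 gives 21.3 : 79.9 : 100.0 : 41.7.

21.3 : 79.9 : 100.0 : 41.7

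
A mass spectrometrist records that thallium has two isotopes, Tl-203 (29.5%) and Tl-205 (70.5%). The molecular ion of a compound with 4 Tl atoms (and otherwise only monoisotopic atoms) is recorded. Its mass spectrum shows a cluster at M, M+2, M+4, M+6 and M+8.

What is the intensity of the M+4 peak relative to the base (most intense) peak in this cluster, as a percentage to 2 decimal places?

Binomial terms of (0.295 + 0.705)^4: M 0.0076, M+2 0.0724, M+4 0.2595, M+6 0.4135, M+8 0.2470 → M+6 is the base peak.
P(M+6) = C(4,3) × 0.295^1 × 0.705^3 = 4 × 0.2950 × 0.35040263 = 0.413475 (base)
P(M+4) = C(4,2) × 0.295^2 × 0.705^2 = 6 × 0.087025 × 0.497025 = 0.259522
Relative intensity = 0.259522 / 0.413475 × 100 = 62.77

62.77%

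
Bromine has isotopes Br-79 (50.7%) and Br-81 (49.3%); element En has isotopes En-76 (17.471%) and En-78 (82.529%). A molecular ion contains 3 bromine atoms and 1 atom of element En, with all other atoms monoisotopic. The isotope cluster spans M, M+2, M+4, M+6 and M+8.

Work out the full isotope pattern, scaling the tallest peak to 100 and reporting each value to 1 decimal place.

Bromine pattern (n=3): 0.13032384 : 0.38017547 : 0.36967753 : 0.11982316
Element En pattern (n=1): 0.17471 : 0.82529
Convolve the two distributions (both contribute in 2-u steps):
  M: 0.13032384×0.17471 = 0.022769
  M+2: 0.13032384×0.82529 + 0.38017547×0.17471 = 0.173975
  M+4: 0.38017547×0.82529 + 0.36967753×0.17471 = 0.378341
  M+6: 0.36967753×0.82529 + 0.11982316×0.17471 = 0.326025
  M+8: 0.11982316×0.82529 = 0.098889
Scale to base peak (0.378341) = 100: 6.0 : 46.0 : 100.0 : 86.2 : 26.1

6.0 : 46.0 : 100.0 : 86.2 : 26.1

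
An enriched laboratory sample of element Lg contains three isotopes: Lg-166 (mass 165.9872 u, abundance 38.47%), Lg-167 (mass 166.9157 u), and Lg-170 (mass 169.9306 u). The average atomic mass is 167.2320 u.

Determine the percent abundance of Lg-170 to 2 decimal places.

22.34%

Let x and y be the fractions of Lg-167 and Lg-170. Then x + y = 1 − 0.3847 = 0.6153 and 166.9157x + 169.9306y = 167.2320 − 0.3847×165.9872 = 103.37672416.
Substituting: 166.9157x + 169.9306(0.6153 − x) = 103.37672416
(166.9157 − 169.9306)x = -1.18157402  ⇒  x = 0.39191, y = 0.22339
Lg-167: 39.19%, Lg-170: 22.34%.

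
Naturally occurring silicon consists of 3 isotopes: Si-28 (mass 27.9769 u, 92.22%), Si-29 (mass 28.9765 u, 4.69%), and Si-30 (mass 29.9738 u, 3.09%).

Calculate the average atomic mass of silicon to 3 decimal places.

The abundance-weighted mean is 0.9222 × 27.9769 + 0.0469 × 28.9765 + 0.0309 × 29.9738
= 25.80030 + 1.35900 + 0.92619 = 28.08549 u

28.085 u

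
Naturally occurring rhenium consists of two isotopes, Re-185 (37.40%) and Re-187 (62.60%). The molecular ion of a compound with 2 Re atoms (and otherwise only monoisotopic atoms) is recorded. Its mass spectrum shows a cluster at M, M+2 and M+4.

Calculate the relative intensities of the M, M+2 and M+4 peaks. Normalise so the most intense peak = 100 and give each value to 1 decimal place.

The 2 Re atoms are independent, so intensities follow the terms of (0.3740 + 0.6260)^2.
P(M) = 0.3740^2 = 0.139876
P(M+2) = 2 × 0.3740^1 × 0.6260^1 = 0.468248
P(M+4) = 0.6260^2 = 0.391876
The M+2 peak is largest (0.468248); scaling to 100 gives 29.9 : 100.0 : 83.7.

29.9 : 100.0 : 83.7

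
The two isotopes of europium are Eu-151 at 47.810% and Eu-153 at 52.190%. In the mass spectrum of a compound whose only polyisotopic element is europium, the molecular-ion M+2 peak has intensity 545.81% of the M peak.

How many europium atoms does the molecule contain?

5

The M+2/M ratio from n Eu atoms is n · q/p = n · 0.52190/0.47810.
n = 5.4581 × 0.47810/0.52190 = 5.00 ≈ 5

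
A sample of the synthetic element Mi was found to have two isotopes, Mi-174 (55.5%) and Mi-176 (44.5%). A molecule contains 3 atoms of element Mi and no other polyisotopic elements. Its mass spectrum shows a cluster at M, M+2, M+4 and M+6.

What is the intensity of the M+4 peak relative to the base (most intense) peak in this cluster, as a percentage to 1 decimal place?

80.2%

(0.555 + 0.445)^3 gives M 0.1710, M+2 0.4112, M+4 0.3297, M+6 0.0881; the largest is M+2.
P(M+2) = C(3,1) × 0.555^2 × 0.445^1 = 3 × 0.308025 × 0.4450 = 0.411213 (base)
P(M+4) = C(3,2) × 0.555^1 × 0.445^2 = 3 × 0.5550 × 0.198025 = 0.329712
Relative intensity = 0.329712 / 0.411213 × 100 = 80.2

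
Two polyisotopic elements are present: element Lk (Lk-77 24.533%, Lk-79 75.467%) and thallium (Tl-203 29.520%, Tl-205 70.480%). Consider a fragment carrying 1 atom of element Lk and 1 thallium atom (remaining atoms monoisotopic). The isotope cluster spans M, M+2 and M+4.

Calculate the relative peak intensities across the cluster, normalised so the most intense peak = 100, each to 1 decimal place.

13.6 : 74.4 : 100.0

Element Lk pattern (n=1): 0.24533 : 0.75467
Thallium pattern (n=1): 0.2952 : 0.7048
Convolve the two distributions (both contribute in 2-u steps):
  M: 0.24533×0.2952 = 0.072421
  M+2: 0.24533×0.7048 + 0.75467×0.2952 = 0.395687
  M+4: 0.75467×0.7048 = 0.531891
Scale to base peak (0.531891) = 100: 13.6 : 74.4 : 100.0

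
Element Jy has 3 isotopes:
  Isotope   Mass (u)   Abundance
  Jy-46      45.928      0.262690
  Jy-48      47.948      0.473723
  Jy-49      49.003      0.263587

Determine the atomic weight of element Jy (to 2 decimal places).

47.70 u

Average mass = Σ (abundance × isotope mass) = 0.262690 × 45.928 + 0.473723 × 47.948 + 0.263587 × 49.003
= 12.0648 + 22.7141 + 12.9166 = 47.6955 u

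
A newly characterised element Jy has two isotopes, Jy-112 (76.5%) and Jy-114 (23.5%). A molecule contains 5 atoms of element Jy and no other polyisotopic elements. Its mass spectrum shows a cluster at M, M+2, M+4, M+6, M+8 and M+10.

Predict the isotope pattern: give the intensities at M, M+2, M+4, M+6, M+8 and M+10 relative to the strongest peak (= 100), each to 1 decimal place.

65.1 : 100.0 : 61.4 : 18.9 : 2.9 : 0.2

Each Jy atom is independently Jy-112 (p = 0.765) or Jy-114 (q = 0.235); the cluster is the binomial expansion (p + q)^5.
P(M) = 0.765^5 = 0.262004
P(M+2) = 5 × 0.765^4 × 0.235^1 = 0.402424
P(M+4) = 10 × 0.765^3 × 0.235^2 = 0.247241
P(M+6) = 10 × 0.765^2 × 0.235^3 = 0.075950
P(M+8) = 5 × 0.765^1 × 0.235^4 = 0.011665
P(M+10) = 0.235^5 = 0.000717
The M+2 peak is largest (0.402424); scaling to 100 gives 65.1 : 100.0 : 61.4 : 18.9 : 2.9 : 0.2.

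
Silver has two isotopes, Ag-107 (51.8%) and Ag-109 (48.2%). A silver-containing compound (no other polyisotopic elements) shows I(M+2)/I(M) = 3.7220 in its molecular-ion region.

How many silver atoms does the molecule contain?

4

For n independent Ag atoms, I(M+2)/I(M) = n · (abundance Ag-109) / (abundance Ag-107) = n · 0.482/0.518.
n = 3.7220 × 0.518/0.482 = 4.00 ≈ 4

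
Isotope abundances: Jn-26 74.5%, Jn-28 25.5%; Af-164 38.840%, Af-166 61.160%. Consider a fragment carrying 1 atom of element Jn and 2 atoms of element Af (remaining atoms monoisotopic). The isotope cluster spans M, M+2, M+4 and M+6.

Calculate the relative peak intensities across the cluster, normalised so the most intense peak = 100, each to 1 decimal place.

28.1 : 98.1 : 100.0 : 23.9

Element Jn pattern (n=1): 0.7450 : 0.2550
Element Af pattern (n=2): 0.15085456 : 0.47509088 : 0.37405456
Convolve the two distributions (both contribute in 2-u steps):
  M: 0.7450×0.15085456 = 0.112387
  M+2: 0.7450×0.47509088 + 0.2550×0.15085456 = 0.392411
  M+4: 0.7450×0.37405456 + 0.2550×0.47509088 = 0.399819
  M+6: 0.2550×0.37405456 = 0.095384
Scale to base peak (0.399819) = 100: 28.1 : 98.1 : 100.0 : 23.9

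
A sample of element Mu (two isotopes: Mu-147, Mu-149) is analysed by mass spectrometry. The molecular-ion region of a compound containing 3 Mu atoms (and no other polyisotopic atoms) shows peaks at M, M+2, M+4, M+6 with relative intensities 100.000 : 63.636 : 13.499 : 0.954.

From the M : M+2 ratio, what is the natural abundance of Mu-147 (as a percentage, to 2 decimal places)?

82.50%

If p is the fraction of Mu that is Mu-147, then I(M+2)/I(M) = [C(3,1)·p^2·(1−p)] / p^3 = 3·(1−p)/p = 63.636/100.000 = 0.6364
(1−p)/p = 0.6364/3 = 0.2121  ⇒  p = 1/(1 + 0.2121) = 0.8250
Mu-147: 82.50%, Mu-149: 17.50%.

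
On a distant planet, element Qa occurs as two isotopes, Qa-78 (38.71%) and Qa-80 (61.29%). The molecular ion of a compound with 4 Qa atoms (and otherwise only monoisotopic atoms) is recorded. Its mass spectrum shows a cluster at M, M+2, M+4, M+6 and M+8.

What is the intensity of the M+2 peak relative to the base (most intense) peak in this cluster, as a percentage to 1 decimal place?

39.9%

(0.3871 + 0.6129)^4 gives M 0.0225, M+2 0.1422, M+4 0.3377, M+6 0.3565, M+8 0.1411; the largest is M+6.
P(M+6) = C(4,3) × 0.3871^1 × 0.6129^3 = 4 × 0.3871 × 0.23023368 = 0.356494 (base)
P(M+2) = C(4,1) × 0.3871^3 × 0.6129^1 = 4 × 0.05800555 × 0.6129 = 0.142206
Relative intensity = 0.142206 / 0.356494 × 100 = 39.9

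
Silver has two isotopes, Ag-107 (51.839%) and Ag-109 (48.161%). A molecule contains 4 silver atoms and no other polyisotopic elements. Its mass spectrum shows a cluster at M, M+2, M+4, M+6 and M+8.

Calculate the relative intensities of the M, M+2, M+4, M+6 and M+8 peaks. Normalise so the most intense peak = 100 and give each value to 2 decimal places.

19.31 : 71.76 : 100.00 : 61.94 : 14.39

Each Ag atom is independently Ag-107 (p = 0.51839) or Ag-109 (q = 0.48161); the cluster is the binomial expansion (p + q)^4.
P(M) = 0.51839^4 = 0.072215
P(M+2) = 4 × 0.51839^3 × 0.48161^1 = 0.268365
P(M+4) = 6 × 0.51839^2 × 0.48161^2 = 0.373986
P(M+6) = 4 × 0.51839^1 × 0.48161^3 = 0.231634
P(M+8) = 0.48161^4 = 0.053800
The M+4 peak is largest (0.373986); scaling to 100 gives 19.31 : 71.76 : 100.00 : 61.94 : 14.39.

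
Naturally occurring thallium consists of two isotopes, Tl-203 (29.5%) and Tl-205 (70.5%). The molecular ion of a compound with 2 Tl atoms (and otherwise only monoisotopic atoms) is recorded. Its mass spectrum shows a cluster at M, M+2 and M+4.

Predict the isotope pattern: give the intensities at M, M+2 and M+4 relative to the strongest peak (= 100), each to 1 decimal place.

17.5 : 83.7 : 100.0

The 2 Tl atoms are independent, so intensities follow the terms of (0.295 + 0.705)^2.
P(M) = 0.295^2 = 0.087025
P(M+2) = 2 × 0.295^1 × 0.705^1 = 0.415950
P(M+4) = 0.705^2 = 0.497025
The M+4 peak is largest (0.497025); scaling to 100 gives 17.5 : 83.7 : 100.0.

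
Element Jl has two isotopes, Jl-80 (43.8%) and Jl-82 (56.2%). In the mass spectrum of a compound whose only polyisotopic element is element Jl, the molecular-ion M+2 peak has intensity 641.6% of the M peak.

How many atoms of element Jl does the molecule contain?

5

With n Jl atoms, P(M+2)/P(M) = C(n,1)·p^(n−1)q / p^n = n·q/p = n · 0.562/0.438.
n = 6.416 × 0.438/0.562 = 5.00 ≈ 5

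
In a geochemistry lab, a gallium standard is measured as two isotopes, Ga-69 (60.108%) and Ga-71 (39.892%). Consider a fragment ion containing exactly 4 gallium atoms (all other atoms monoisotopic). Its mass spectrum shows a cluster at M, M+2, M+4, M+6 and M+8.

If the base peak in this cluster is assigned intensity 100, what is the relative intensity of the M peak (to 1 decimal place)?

Binomial terms of (0.60108 + 0.39892)^4: M 0.1305, M+2 0.3465, M+4 0.3450, M+6 0.1526, M+8 0.0253 → M+2 is the base peak.
P(M+2) = C(4,1) × 0.60108^3 × 0.39892^1 = 4 × 0.2171685 × 0.39892 = 0.346531 (base)
P(M) = C(4,0) × 0.60108^4 × 0.39892^0 = 1 × 0.13053564 × 1.0000 = 0.130536
Relative intensity = 0.130536 / 0.346531 × 100 = 37.7

37.7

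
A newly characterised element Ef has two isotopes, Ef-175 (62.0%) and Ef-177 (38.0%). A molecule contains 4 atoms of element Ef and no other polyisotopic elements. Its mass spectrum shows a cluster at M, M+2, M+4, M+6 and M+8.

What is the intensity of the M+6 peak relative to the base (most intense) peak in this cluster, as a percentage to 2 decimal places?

(0.620 + 0.380)^4 gives M 0.1478, M+2 0.3623, M+4 0.3330, M+6 0.1361, M+8 0.0209; the largest is M+2.
P(M+2) = C(4,1) × 0.620^3 × 0.380^1 = 4 × 0.238328 × 0.3800 = 0.362259 (base)
P(M+6) = C(4,3) × 0.620^1 × 0.380^3 = 4 × 0.6200 × 0.054872 = 0.136083
Relative intensity = 0.136083 / 0.362259 × 100 = 37.57

37.57%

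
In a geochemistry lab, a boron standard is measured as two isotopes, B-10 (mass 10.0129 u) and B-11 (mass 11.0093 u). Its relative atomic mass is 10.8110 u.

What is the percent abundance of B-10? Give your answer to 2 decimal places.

With x = fraction of B-10 (so B-11 is 1 − x):
10.0129·x + 11.0093·(1 − x) = 10.8110
(10.0129 − 11.0093)·x = 10.8110 − 11.0093
x = -0.1983 / -0.9964 = 0.19902 → 19.90% B-10, 80.10% B-11.

19.90%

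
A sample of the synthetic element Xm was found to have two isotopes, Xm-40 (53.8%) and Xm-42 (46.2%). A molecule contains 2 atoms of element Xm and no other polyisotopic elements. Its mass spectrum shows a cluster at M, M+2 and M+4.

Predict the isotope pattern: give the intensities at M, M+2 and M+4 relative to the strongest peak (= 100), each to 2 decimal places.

Each Xm atom is independently Xm-40 (p = 0.538) or Xm-42 (q = 0.462); the cluster is the binomial expansion (p + q)^2.
P(M) = 0.538^2 = 0.289444
P(M+2) = 2 × 0.538^1 × 0.462^1 = 0.497112
P(M+4) = 0.462^2 = 0.213444
The M+2 peak is largest (0.497112); scaling to 100 gives 58.23 : 100.00 : 42.94.

58.23 : 100.00 : 42.94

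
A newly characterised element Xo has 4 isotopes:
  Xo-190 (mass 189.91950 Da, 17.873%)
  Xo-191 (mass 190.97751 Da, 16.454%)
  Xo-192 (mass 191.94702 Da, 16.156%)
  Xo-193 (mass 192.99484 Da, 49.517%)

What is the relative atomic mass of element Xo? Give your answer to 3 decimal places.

191.944 Da

Average mass = Σ (abundance × isotope mass) = 0.17873 × 189.91950 + 0.16454 × 190.97751 + 0.16156 × 191.94702 + 0.49517 × 192.99484
= 33.944312 + 31.423439 + 31.010961 + 95.565255 = 191.943967 Da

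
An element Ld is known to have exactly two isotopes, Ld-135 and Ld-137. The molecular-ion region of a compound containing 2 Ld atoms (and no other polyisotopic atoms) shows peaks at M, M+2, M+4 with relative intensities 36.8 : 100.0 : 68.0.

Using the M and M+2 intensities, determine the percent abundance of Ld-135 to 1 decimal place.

Write p for the Ld-135 fraction. I(M+2)/I(M) = [C(2,1)·p^1·(1−p)] / p^2 = 2·(1−p)/p = 100.0/36.8 = 2.7174
(1−p)/p = 2.7174/2 = 1.3587  ⇒  p = 1/(1 + 1.3587) = 0.4240
Ld-135: 42.4%, Ld-137: 57.6%.

42.4%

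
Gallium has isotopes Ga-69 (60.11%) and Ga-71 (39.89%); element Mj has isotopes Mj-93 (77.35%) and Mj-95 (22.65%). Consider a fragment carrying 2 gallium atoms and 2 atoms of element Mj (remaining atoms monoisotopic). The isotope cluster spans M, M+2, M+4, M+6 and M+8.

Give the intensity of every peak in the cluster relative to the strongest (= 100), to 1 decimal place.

52.3 : 100.0 : 68.1 : 19.4 : 2.0

Gallium pattern (n=2): 0.36132121 : 0.47955758 : 0.15912121
Element Mj pattern (n=2): 0.59830225 : 0.3503955 : 0.05130225
Convolve the two distributions (both contribute in 2-u steps):
  M: 0.36132121×0.59830225 = 0.216179
  M+2: 0.36132121×0.3503955 + 0.47955758×0.59830225 = 0.413526
  M+4: 0.36132121×0.05130225 + 0.47955758×0.3503955 + 0.15912121×0.59830225 = 0.281774
  M+6: 0.47955758×0.05130225 + 0.15912121×0.3503955 = 0.080358
  M+8: 0.15912121×0.05130225 = 0.008163
Scale to base peak (0.413526) = 100: 52.3 : 100.0 : 68.1 : 19.4 : 2.0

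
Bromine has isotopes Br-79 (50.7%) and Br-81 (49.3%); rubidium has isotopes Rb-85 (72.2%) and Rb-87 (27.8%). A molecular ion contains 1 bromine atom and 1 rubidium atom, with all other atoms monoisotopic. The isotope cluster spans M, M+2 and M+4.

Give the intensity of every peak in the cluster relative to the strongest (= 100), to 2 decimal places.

Bromine pattern (n=1): 0.5070 : 0.4930
Rubidium pattern (n=1): 0.7220 : 0.2780
Convolve the two distributions (both contribute in 2-u steps):
  M: 0.5070×0.7220 = 0.366054
  M+2: 0.5070×0.2780 + 0.4930×0.7220 = 0.496892
  M+4: 0.4930×0.2780 = 0.137054
Scale to base peak (0.496892) = 100: 73.67 : 100.00 : 27.58

73.67 : 100.00 : 27.58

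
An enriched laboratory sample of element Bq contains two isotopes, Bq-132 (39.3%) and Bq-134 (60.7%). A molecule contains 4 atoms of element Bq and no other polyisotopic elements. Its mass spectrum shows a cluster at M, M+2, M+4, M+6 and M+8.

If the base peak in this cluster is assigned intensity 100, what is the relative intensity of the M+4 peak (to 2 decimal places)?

97.12

Term probabilities: M 0.0239, M+2 0.1474, M+4 0.3414, M+6 0.3516, M+8 0.1358. Base peak = M+6.
P(M+6) = C(4,3) × 0.393^1 × 0.607^3 = 4 × 0.3930 × 0.22364854 = 0.351576 (base)
P(M+4) = C(4,2) × 0.393^2 × 0.607^2 = 6 × 0.154449 × 0.368449 = 0.341439
Relative intensity = 0.341439 / 0.351576 × 100 = 97.12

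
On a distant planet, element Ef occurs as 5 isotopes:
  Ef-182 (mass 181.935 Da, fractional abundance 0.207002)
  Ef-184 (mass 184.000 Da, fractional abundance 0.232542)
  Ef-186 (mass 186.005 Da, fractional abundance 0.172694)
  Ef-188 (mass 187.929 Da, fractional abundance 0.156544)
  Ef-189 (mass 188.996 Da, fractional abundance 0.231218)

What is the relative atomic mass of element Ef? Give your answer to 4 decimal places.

185.6890 Da

Weight each isotope mass by its fractional abundance: 0.207002 × 181.935 + 0.232542 × 184.000 + 0.172694 × 186.005 + 0.156544 × 187.929 + 0.231218 × 188.996
= 37.66091 + 42.78773 + 32.12195 + 29.41916 + 43.69928 = 185.68903 Da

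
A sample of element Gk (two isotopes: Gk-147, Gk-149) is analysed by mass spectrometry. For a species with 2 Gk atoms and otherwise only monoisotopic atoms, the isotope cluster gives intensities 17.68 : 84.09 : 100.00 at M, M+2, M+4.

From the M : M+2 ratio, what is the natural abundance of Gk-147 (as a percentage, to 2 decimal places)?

29.60%

Write p for the Gk-147 fraction. I(M+2)/I(M) = [C(2,1)·p^1·(1−p)] / p^2 = 2·(1−p)/p = 84.09/17.68 = 4.7562
(1−p)/p = 4.7562/2 = 2.3781  ⇒  p = 1/(1 + 2.3781) = 0.2960
Gk-147: 29.60%, Gk-149: 70.40%.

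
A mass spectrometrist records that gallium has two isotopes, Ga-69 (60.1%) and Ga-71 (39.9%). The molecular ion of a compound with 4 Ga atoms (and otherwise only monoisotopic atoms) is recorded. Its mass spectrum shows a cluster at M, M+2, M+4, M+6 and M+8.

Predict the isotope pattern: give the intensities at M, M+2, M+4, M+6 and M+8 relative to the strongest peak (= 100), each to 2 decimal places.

Each Ga atom is independently Ga-69 (p = 0.601) or Ga-71 (q = 0.399); the cluster is the binomial expansion (p + q)^4.
P(M) = 0.601^4 = 0.130466
P(M+2) = 4 × 0.601^3 × 0.399^1 = 0.346463
P(M+4) = 6 × 0.601^2 × 0.399^2 = 0.345021
P(M+6) = 4 × 0.601^1 × 0.399^3 = 0.152705
P(M+8) = 0.399^4 = 0.025345
The M+2 peak is largest (0.346463); scaling to 100 gives 37.66 : 100.00 : 99.58 : 44.08 : 7.32.

37.66 : 100.00 : 99.58 : 44.08 : 7.32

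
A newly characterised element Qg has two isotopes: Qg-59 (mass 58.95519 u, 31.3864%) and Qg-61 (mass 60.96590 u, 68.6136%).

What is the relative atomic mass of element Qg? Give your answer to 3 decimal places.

Ar = Σ fᵢ·mᵢ = 0.313864 × 58.95519 + 0.686136 × 60.96590
= 18.503912 + 41.830899 = 60.334811 u

60.335 u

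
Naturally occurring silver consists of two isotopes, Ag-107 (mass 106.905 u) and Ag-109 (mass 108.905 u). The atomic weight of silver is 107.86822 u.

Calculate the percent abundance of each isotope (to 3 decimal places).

With x = fraction of Ag-107 (so Ag-109 is 1 − x):
106.905·x + 108.905·(1 − x) = 107.86822
(106.905 − 108.905)·x = 107.86822 − 108.905
x = -1.03678 / -2.000 = 0.51839 → 51.839% Ag-107, 48.161% Ag-109.

Ag-107: 51.839%, Ag-109: 48.161%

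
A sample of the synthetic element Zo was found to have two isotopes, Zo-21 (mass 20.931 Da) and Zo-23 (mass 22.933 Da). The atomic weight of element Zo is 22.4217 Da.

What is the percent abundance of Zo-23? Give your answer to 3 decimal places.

74.461%

Let x be the fractional abundance of Zo-21; then Zo-23 has abundance 1 − x.
20.931·x + 22.933·(1 − x) = 22.4217
(20.931 − 22.933)·x = 22.4217 − 22.933
x = -0.5113 / -2.002 = 0.25539 → 25.539% Zo-21, 74.461% Zo-23.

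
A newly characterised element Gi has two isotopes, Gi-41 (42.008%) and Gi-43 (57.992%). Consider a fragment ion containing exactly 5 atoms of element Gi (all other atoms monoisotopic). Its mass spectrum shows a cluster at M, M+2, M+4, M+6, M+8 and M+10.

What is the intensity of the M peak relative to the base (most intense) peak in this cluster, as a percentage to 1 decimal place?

(0.42008 + 0.57992)^5 gives M 0.0131, M+2 0.0903, M+4 0.2493, M+6 0.3442, M+8 0.2376, M+10 0.0656; the largest is M+6.
P(M+6) = C(5,3) × 0.42008^2 × 0.57992^3 = 10 × 0.17646721 × 0.19503128 = 0.344166 (base)
P(M) = C(5,0) × 0.42008^5 × 0.57992^0 = 1 × 0.01308157 × 1.0000 = 0.013082
Relative intensity = 0.013082 / 0.344166 × 100 = 3.8

3.8%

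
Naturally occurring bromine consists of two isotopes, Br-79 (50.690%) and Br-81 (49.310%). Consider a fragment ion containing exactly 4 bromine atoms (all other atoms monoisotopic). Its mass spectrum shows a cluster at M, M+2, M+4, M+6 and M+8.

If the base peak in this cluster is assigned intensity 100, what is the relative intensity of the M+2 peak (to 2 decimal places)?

Term probabilities: M 0.0660, M+2 0.2569, M+4 0.3749, M+6 0.2431, M+8 0.0591. Base peak = M+4.
P(M+4) = C(4,2) × 0.50690^2 × 0.49310^2 = 6 × 0.25694761 × 0.24314761 = 0.374857 (base)
P(M+2) = C(4,1) × 0.50690^3 × 0.49310^1 = 4 × 0.13024674 × 0.4931 = 0.256899
Relative intensity = 0.256899 / 0.374857 × 100 = 68.53

68.53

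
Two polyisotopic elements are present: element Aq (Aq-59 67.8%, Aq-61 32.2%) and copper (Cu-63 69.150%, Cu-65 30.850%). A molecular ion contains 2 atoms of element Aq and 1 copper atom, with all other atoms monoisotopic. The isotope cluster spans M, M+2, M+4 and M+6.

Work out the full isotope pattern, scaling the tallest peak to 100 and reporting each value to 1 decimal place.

71.6 : 100.0 : 46.5 : 7.2

Element Aq pattern (n=2): 0.459684 : 0.436632 : 0.103684
Copper pattern (n=1): 0.6915 : 0.3085
Convolve the two distributions (both contribute in 2-u steps):
  M: 0.459684×0.6915 = 0.317871
  M+2: 0.459684×0.3085 + 0.436632×0.6915 = 0.443744
  M+4: 0.436632×0.3085 + 0.103684×0.6915 = 0.206398
  M+6: 0.103684×0.3085 = 0.031987
Scale to base peak (0.443744) = 100: 71.6 : 100.0 : 46.5 : 7.2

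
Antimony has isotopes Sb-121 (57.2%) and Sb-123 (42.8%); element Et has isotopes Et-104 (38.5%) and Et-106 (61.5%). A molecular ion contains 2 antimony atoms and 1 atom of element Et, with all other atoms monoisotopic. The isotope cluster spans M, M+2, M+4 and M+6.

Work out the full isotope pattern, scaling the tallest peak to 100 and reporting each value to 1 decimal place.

Antimony pattern (n=2): 0.327184 : 0.489632 : 0.183184
Element Et pattern (n=1): 0.3850 : 0.6150
Convolve the two distributions (both contribute in 2-u steps):
  M: 0.327184×0.3850 = 0.125966
  M+2: 0.327184×0.6150 + 0.489632×0.3850 = 0.389726
  M+4: 0.489632×0.6150 + 0.183184×0.3850 = 0.371650
  M+6: 0.183184×0.6150 = 0.112658
Scale to base peak (0.389726) = 100: 32.3 : 100.0 : 95.4 : 28.9

32.3 : 100.0 : 95.4 : 28.9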